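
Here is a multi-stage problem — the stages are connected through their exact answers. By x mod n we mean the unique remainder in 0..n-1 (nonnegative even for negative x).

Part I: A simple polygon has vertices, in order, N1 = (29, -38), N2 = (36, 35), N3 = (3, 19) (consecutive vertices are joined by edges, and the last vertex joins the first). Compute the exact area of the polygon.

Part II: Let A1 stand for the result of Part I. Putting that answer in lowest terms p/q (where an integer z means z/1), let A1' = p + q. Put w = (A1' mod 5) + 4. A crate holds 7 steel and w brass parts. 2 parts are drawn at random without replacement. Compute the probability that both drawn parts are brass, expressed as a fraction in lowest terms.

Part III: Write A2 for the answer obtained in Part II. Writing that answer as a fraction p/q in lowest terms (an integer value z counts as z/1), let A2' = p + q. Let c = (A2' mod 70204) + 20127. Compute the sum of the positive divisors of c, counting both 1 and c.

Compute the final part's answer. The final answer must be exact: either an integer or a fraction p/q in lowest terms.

34560

Part I: cross terms: (29*35 - 36*-38)=2383, (36*19 - 3*35)=579, (3*-38 - 29*19)=-665; twice the area = |2297| = 2297; area = 2297/2; answer 2297/2
Part II: A1 = 2297/2; threaded value p + q = 2299; w = 8; total draws C(15,2) = 105; favorable C(8,2) = 28; P = 4/15; answer 4/15
Part III: A2 = 4/15; threaded value p + q = 19; c = 20146; 20146 = 2 * 7 * 1439; sigma = (1 + 2) * (1 + 7) * (1 + 1439) = 3 * 8 * 1440 = 34560; answer 34560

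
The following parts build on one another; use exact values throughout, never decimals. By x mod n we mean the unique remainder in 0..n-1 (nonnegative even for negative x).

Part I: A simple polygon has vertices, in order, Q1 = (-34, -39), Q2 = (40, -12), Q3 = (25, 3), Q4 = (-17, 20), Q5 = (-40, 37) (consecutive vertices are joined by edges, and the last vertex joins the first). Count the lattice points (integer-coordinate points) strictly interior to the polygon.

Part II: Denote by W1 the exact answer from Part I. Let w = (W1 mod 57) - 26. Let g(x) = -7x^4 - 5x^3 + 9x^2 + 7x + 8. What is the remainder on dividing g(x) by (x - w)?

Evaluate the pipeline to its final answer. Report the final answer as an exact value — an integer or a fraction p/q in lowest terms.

-1688514

Part I: cross terms: (-34*-12 - 40*-39)=1968, (40*3 - 25*-12)=420, (25*20 - -17*3)=551, (-17*37 - -40*20)=171, (-40*-39 - -34*37)=2818; twice the area = |5928| = 5928; area = 2964; boundary points = 1 + 15 + 1 + 1 + 2 = 20; strictly interior points = area - boundary/2 + 1 = 2955; answer 2955
Part II: W1 = 2955; w = 22; remainder = value at the root: -7*(22)^4 - 5*(22)^3 + 9*(22)^2 + 7*(22)^1 + 8 = (-1639792) + (-53240) + (4356) + (154) + (8) = -1688514; answer -1688514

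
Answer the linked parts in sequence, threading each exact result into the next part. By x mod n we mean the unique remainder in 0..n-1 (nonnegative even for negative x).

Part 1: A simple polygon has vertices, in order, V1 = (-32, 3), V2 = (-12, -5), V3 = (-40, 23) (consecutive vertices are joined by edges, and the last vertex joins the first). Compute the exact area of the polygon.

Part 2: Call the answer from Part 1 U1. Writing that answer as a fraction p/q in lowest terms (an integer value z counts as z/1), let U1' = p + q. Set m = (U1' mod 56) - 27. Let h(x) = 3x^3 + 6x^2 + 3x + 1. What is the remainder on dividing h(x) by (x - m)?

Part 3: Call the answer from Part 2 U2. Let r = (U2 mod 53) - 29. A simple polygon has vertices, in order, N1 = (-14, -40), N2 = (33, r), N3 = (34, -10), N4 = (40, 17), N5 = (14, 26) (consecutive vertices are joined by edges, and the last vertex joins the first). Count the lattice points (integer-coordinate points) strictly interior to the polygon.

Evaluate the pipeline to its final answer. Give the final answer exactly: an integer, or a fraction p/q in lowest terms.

Part 1: cross terms: (-32*-5 - -12*3)=196, (-12*23 - -40*-5)=-476, (-40*3 - -32*23)=616; twice the area = |336| = 336; area = 168; answer 168
Part 2: U1 = 168; threaded value p + q = 169; m = -26; remainder = value at the root: 3*(-26)^3 + 6*(-26)^2 + 3*(-26)^1 + 1 = (-52728) + (4056) + (-78) + (1) = -48749; answer -48749
Part 3: U2 = -48749; r = -18; cross terms: (-14*-18 - 33*-40)=1572, (33*-10 - 34*-18)=282, (34*17 - 40*-10)=978, (40*26 - 14*17)=802, (14*-40 - -14*26)=-196; twice the area = |3438| = 3438; area = 1719; boundary points = 1 + 1 + 3 + 1 + 2 = 8; strictly interior points = area - boundary/2 + 1 = 1716; answer 1716

1716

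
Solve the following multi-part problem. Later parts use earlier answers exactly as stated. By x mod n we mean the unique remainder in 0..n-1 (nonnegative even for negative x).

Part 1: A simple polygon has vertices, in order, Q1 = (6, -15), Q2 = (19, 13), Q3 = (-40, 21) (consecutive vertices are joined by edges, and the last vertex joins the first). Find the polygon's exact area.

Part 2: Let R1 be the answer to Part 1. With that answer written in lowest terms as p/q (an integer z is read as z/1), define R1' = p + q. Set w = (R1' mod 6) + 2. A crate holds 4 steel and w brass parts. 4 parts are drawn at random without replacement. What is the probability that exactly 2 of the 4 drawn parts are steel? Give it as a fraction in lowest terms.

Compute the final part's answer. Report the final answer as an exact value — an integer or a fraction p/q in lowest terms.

10/21

Part 1: cross terms: (6*13 - 19*-15)=363, (19*21 - -40*13)=919, (-40*-15 - 6*21)=474; twice the area = |1756| = 1756; area = 878; answer 878
Part 2: R1 = 878; threaded value p + q = 879; w = 5; total draws C(9,4) = 126; favorable C(4,2)*C(5,2) = 60; P = 10/21; answer 10/21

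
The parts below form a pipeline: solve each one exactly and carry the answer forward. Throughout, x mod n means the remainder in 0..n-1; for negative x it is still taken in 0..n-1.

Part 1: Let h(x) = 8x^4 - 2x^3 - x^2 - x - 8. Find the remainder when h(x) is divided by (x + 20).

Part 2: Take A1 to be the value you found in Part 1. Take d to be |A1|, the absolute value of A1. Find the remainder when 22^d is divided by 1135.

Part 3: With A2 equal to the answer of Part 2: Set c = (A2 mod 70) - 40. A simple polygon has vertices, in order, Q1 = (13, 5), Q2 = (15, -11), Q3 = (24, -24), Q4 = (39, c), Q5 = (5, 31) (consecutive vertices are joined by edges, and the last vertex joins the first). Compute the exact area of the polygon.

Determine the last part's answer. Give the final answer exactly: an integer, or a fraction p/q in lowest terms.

807/2

Part 1: remainder = value at the root: 8*(-20)^4 - 2*(-20)^3 - 1*(-20)^2 - 1*(-20)^1 - 8 = (1280000) + (16000) + (-400) + (20) + (-8) = 1295612; answer 1295612
Part 2: A1 = 1295612; d = 1295612; squarings mod 1135: 22^1=22, 22^2=484, 22^4=446, 22^8=291, 22^16=691, 22^32=781, 22^64=466, 22^128=371, 22^256=306, 22^512=566, 22^1024=286, 22^2048=76, 22^4096=101, 22^8192=1121, 22^16384=196, 22^32768=961, 22^65536=766, 22^131072=1096, 22^262144=386, 22^524288=311, 22^1048576=246; 22^1295612 = 22^4 * 22^8 * 22^16 * 22^32 * 22^64 * 22^128 * 22^1024 * 22^16384 * 22^32768 * 22^65536 * 22^131072 * 22^1048576 = 706 (mod 1135); answer 706
Part 3: A2 = 706; c = -34; cross terms: (13*-11 - 15*5)=-218, (15*-24 - 24*-11)=-96, (24*-34 - 39*-24)=120, (39*31 - 5*-34)=1379, (5*5 - 13*31)=-378; twice the area = |807| = 807; area = 807/2; answer 807/2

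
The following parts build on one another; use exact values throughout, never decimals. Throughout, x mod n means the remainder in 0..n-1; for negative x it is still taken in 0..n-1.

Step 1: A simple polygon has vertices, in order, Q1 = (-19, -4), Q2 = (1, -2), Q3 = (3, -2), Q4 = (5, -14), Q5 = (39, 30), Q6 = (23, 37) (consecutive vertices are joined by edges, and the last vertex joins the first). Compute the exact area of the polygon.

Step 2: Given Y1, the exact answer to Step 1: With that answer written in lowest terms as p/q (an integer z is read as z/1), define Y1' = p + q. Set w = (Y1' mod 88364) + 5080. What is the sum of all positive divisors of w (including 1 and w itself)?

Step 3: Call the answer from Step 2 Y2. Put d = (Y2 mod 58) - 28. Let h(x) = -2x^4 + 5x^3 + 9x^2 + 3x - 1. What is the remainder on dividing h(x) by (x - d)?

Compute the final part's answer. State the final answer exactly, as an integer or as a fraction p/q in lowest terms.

Step 1: cross terms: (-19*-2 - 1*-4)=42, (1*-2 - 3*-2)=4, (3*-14 - 5*-2)=-32, (5*30 - 39*-14)=696, (39*37 - 23*30)=753, (23*-4 - -19*37)=611; twice the area = |2074| = 2074; area = 1037; answer 1037
Step 2: Y1 = 1037; threaded value p + q = 1038; w = 6118; 6118 = 2 * 7 * 19 * 23; sigma = (1 + 2) * (1 + 7) * (1 + 19) * (1 + 23) = 3 * 8 * 20 * 24 = 11520; answer 11520
Step 3: Y2 = 11520; d = 8; remainder = value at the root: -2*(8)^4 + 5*(8)^3 + 9*(8)^2 + 3*(8)^1 - 1 = (-8192) + (2560) + (576) + (24) + (-1) = -5033; answer -5033

-5033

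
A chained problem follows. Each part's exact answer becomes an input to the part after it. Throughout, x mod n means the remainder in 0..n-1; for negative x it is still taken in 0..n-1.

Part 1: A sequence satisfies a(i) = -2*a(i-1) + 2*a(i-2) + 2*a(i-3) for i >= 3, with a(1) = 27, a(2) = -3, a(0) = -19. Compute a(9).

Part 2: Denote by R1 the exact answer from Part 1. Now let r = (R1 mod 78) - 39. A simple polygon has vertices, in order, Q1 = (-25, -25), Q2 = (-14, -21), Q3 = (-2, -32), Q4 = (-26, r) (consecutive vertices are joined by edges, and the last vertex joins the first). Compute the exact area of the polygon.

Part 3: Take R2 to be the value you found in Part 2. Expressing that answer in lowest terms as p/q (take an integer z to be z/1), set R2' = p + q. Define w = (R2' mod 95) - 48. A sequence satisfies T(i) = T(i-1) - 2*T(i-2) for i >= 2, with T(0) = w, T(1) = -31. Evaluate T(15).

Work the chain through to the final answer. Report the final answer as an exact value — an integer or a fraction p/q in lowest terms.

Part 1: a(3) = -2*(-3) + 2*(27) + 2*(-19) = 22; iterating: a(3)=22, a(4)=4, a(5)=30, a(6)=-8, a(7)=84, a(8)=-124, a(9)=400; answer 400
Part 2: R1 = 400; r = -29; cross terms: (-25*-21 - -14*-25)=175, (-14*-32 - -2*-21)=406, (-2*-29 - -26*-32)=-774, (-26*-25 - -25*-29)=-75; twice the area = |-268| = 268; area = 134; answer 134
Part 3: R2 = 134; threaded value p + q = 135; w = -8; T(2) = 1*(-31) - 2*(-8) = -15; iterating: T(2)=-15, T(3)=47, T(4)=77, T(5)=-17, T(6)=-171, T(7)=-137, T(8)=205, T(9)=479, T(10)=69, T(11)=-889, T(12)=-1027, T(13)=751, T(14)=2805, T(15)=1303; answer 1303

1303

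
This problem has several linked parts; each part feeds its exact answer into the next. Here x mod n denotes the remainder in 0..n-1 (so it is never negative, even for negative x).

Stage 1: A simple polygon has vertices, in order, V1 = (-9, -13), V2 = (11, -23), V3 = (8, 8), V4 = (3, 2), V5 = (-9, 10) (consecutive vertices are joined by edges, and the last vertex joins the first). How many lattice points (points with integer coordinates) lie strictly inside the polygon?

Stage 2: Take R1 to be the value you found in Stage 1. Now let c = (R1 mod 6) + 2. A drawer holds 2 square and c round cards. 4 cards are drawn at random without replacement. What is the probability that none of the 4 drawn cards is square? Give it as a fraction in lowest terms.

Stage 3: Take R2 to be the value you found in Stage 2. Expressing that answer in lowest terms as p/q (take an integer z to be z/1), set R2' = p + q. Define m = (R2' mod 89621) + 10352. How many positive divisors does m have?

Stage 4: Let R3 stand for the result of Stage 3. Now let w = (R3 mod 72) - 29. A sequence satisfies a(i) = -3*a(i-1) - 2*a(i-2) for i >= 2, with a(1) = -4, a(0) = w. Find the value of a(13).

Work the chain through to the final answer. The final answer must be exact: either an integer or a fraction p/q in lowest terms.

57326

Stage 1: cross terms: (-9*-23 - 11*-13)=350, (11*8 - 8*-23)=272, (8*2 - 3*8)=-8, (3*10 - -9*2)=48, (-9*-13 - -9*10)=207; twice the area = |869| = 869; area = 869/2; boundary points = 10 + 1 + 1 + 4 + 23 = 39; strictly interior points = area - boundary/2 + 1 = 416; answer 416
Stage 2: R1 = 416; c = 4; total draws C(6,4) = 15; favorable C(4,4) = 1; P = 1/15; answer 1/15
Stage 3: R2 = 1/15; threaded value p + q = 16; m = 10368; 10368 = 2^7 * 3^4; number of divisors = (7+1) * (4+1) = 40; answer 40
Stage 4: R3 = 40; w = 11; a(2) = -3*(-4) - 2*(11) = -10; iterating: a(2)=-10, a(3)=38, a(4)=-94, a(5)=206, a(6)=-430, a(7)=878, a(8)=-1774, a(9)=3566, a(10)=-7150, a(11)=14318, a(12)=-28654, a(13)=57326; answer 57326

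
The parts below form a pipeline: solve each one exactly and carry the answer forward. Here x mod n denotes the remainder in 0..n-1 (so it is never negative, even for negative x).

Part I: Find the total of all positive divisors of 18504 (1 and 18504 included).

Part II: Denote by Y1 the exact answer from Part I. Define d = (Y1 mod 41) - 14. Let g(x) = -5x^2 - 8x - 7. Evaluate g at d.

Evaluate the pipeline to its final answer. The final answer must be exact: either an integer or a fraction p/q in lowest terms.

-524

Part I: 18504 = 2^3 * 3^2 * 257; sigma = (1 + 2 + 4 + 8) * (1 + 3 + 9) * (1 + 257) = 15 * 13 * 258 = 50310; answer 50310
Part II: Y1 = 50310; d = -11; -5*(-11)^2 - 8*(-11)^1 - 7 = (-605) + (88) + (-7) = -524; answer -524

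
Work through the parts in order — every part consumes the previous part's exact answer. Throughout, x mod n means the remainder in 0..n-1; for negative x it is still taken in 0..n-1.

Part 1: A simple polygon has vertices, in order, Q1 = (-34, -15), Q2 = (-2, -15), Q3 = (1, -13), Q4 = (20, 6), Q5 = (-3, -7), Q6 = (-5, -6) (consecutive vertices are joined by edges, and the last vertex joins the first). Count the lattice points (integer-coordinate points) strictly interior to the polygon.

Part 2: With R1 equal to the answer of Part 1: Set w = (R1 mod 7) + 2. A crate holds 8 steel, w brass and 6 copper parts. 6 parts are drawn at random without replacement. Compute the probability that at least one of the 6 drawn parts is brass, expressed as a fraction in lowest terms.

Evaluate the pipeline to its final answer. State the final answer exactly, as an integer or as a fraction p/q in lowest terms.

57/68

Part 1: cross terms: (-34*-15 - -2*-15)=480, (-2*-13 - 1*-15)=41, (1*6 - 20*-13)=266, (20*-7 - -3*6)=-122, (-3*-6 - -5*-7)=-17, (-5*-15 - -34*-6)=-129; twice the area = |519| = 519; area = 519/2; boundary points = 32 + 1 + 19 + 1 + 1 + 1 = 55; strictly interior points = area - boundary/2 + 1 = 233; answer 233
Part 2: R1 = 233; w = 4; total draws C(18,6) = 18564; complement C(14,6) = 3003; favorable 18564 - 3003 = 15561; P = 57/68; answer 57/68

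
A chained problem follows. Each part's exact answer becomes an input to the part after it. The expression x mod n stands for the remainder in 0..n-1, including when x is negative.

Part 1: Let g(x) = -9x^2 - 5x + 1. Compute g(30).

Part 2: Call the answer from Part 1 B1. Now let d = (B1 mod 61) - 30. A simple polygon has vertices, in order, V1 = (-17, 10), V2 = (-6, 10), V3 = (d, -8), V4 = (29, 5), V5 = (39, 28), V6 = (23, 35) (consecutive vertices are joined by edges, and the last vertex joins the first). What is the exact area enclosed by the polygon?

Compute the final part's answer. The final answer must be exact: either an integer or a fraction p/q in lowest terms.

Part 1: -9*(30)^2 - 5*(30)^1 + 1 = (-8100) + (-150) + (1) = -8249; answer -8249
Part 2: B1 = -8249; d = 17; cross terms: (-17*10 - -6*10)=-110, (-6*-8 - 17*10)=-122, (17*5 - 29*-8)=317, (29*28 - 39*5)=617, (39*35 - 23*28)=721, (23*10 - -17*35)=825; twice the area = |2248| = 2248; area = 1124; answer 1124

1124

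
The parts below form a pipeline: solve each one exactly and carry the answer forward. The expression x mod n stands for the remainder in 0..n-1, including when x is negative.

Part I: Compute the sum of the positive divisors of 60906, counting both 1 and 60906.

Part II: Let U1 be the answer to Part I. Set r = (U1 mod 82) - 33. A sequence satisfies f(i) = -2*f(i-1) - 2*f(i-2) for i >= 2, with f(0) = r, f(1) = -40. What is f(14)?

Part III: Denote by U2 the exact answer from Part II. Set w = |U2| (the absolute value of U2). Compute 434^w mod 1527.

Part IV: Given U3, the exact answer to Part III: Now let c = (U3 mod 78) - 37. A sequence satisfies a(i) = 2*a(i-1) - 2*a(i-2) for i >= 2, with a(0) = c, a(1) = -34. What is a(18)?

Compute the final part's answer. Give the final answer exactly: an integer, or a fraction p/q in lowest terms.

-22016

Part I: 60906 = 2 * 3 * 10151; sigma = (1 + 2) * (1 + 3) * (1 + 10151) = 3 * 4 * 10152 = 121824; answer 121824
Part II: U1 = 121824; r = 21; f(2) = -2*(-40) - 2*(21) = 38; iterating: f(2)=38, f(3)=4, f(4)=-84, f(5)=160, f(6)=-152, f(7)=-16, f(8)=336, f(9)=-640, f(10)=608, f(11)=64, f(12)=-1344, f(13)=2560, f(14)=-2432; answer -2432
Part III: U2 = -2432; w = 2432; squarings mod 1527: 434^1=434, 434^2=535, 434^4=676, 434^8=403, 434^16=547, 434^32=1444, 434^64=781, 434^128=688, 434^256=1501, 434^512=676, 434^1024=403, 434^2048=547; 434^2432 = 434^128 * 434^256 * 434^2048 = 280 (mod 1527); answer 280
Part IV: U3 = 280; c = 9; a(2) = 2*(-34) - 2*(9) = -86; iterating: a(2)=-86, a(3)=-104, a(4)=-36, a(5)=136, a(6)=344, a(7)=416, a(8)=144, a(9)=-544, a(10)=-1376, a(11)=-1664, a(12)=-576, a(13)=2176, a(14)=5504, a(15)=6656, a(16)=2304, a(17)=-8704, a(18)=-22016; answer -22016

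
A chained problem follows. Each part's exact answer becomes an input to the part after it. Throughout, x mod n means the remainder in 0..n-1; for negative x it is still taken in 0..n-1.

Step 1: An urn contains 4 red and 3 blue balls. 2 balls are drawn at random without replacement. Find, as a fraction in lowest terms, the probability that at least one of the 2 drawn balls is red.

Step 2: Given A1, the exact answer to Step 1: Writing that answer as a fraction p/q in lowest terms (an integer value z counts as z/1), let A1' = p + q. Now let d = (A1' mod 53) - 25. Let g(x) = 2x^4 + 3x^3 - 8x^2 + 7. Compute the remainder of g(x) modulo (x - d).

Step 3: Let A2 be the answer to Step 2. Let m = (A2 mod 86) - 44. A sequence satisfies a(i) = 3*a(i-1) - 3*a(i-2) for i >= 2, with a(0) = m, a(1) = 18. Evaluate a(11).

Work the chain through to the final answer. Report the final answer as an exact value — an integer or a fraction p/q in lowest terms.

3645

Step 1: total draws C(7,2) = 21; complement C(3,2) = 3; favorable 21 - 3 = 18; P = 6/7; answer 6/7
Step 2: A1 = 6/7; threaded value p + q = 13; d = -12; remainder = value at the root: 2*(-12)^4 + 3*(-12)^3 - 8*(-12)^2 + 7 = (41472) + (-5184) + (-1152) + (7) = 35143; answer 35143
Step 3: A2 = 35143; m = 11; a(2) = 3*(18) - 3*(11) = 21; iterating: a(2)=21, a(3)=9, a(4)=-36, a(5)=-135, a(6)=-297, a(7)=-486, a(8)=-567, a(9)=-243, a(10)=972, a(11)=3645; answer 3645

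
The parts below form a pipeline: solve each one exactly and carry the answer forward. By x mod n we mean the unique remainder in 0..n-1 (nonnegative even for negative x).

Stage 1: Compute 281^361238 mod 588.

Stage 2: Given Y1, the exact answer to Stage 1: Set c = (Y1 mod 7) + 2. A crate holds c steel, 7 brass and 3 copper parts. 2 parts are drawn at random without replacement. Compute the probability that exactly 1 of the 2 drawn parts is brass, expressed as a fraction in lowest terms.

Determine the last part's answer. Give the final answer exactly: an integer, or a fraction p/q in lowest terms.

Stage 1: squarings mod 588: 281^1=281, 281^2=169, 281^4=337, 281^8=85, 281^16=169, 281^32=337, 281^64=85, 281^128=169, 281^256=337, 281^512=85, 281^1024=169, 281^2048=337, 281^4096=85, 281^8192=169, 281^16384=337, 281^32768=85, 281^65536=169, 281^131072=337, 281^262144=85; 281^361238 = 281^2 * 281^4 * 281^16 * 281^256 * 281^512 * 281^32768 * 281^65536 * 281^262144 = 253 (mod 588); answer 253
Stage 2: Y1 = 253; c = 3; total draws C(13,2) = 78; favorable C(7,1)*C(6,1) = 42; P = 7/13; answer 7/13

7/13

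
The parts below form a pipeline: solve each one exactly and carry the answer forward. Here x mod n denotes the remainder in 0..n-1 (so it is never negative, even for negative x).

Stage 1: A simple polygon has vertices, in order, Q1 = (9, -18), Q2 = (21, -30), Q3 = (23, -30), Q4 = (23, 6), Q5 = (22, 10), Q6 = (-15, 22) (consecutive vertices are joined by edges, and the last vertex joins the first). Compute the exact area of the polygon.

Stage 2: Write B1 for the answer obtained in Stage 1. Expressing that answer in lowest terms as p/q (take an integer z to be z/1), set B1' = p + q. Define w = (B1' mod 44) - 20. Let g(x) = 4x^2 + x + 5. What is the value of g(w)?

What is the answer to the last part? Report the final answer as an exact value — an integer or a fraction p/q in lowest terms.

Stage 1: cross terms: (9*-30 - 21*-18)=108, (21*-30 - 23*-30)=60, (23*6 - 23*-30)=828, (23*10 - 22*6)=98, (22*22 - -15*10)=634, (-15*-18 - 9*22)=72; twice the area = |1800| = 1800; area = 900; answer 900
Stage 2: B1 = 900; threaded value p + q = 901; w = 1; 4*(1)^2 + 1*(1)^1 + 5 = (4) + (1) + (5) = 10; answer 10

10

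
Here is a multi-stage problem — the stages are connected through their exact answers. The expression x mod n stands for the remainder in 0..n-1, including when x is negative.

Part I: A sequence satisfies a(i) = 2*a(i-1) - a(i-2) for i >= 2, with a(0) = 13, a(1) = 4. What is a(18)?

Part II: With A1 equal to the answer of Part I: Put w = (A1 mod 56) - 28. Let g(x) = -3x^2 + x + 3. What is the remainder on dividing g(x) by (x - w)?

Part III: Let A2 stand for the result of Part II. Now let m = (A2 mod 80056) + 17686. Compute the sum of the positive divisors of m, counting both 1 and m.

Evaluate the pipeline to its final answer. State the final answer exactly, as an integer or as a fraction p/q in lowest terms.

106368

Part I: a(2) = 2*(4) - 1*(13) = -5; iterating: a(2)=-5, a(3)=-14, a(4)=-23, a(5)=-32, a(6)=-41, a(7)=-50, a(8)=-59, a(9)=-68, a(10)=-77, a(11)=-86, a(12)=-95, a(13)=-104, a(14)=-113, a(15)=-122, a(16)=-131, a(17)=-140, a(18)=-149; answer -149
Part II: A1 = -149; w = -9; remainder = value at the root: -3*(-9)^2 + 1*(-9)^1 + 3 = (-243) + (-9) + (3) = -249; answer -249
Part III: A2 = -249; m = 97493; 97493 = 11 * 8863; sigma = (1 + 11) * (1 + 8863) = 12 * 8864 = 106368; answer 106368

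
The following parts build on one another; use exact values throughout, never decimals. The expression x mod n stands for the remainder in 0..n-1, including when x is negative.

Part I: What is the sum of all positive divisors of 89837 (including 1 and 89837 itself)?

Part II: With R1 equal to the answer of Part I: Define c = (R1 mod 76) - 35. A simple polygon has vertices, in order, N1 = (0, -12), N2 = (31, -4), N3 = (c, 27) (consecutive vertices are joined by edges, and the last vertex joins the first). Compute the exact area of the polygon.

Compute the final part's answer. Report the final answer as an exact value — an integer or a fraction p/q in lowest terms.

Part I: 89837 = 11 * 8167; sigma = (1 + 11) * (1 + 8167) = 12 * 8168 = 98016; answer 98016
Part II: R1 = 98016; c = 17; cross terms: (0*-4 - 31*-12)=372, (31*27 - 17*-4)=905, (17*-12 - 0*27)=-204; twice the area = |1073| = 1073; area = 1073/2; answer 1073/2

1073/2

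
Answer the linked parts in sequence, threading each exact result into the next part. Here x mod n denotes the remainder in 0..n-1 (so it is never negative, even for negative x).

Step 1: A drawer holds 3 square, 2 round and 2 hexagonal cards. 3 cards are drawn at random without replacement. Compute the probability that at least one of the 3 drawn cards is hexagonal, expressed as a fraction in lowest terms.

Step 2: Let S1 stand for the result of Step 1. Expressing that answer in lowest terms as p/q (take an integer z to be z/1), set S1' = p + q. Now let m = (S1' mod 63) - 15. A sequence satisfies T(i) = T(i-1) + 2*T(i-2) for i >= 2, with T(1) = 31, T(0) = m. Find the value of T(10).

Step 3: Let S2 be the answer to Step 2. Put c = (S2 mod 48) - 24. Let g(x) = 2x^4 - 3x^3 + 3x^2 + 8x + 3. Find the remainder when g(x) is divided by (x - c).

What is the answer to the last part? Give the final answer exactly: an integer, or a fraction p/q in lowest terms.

Step 1: total draws C(7,3) = 35; complement C(5,3) = 10; favorable 35 - 10 = 25; P = 5/7; answer 5/7
Step 2: S1 = 5/7; threaded value p + q = 12; m = -3; T(2) = 1*(31) + 2*(-3) = 25; iterating: T(2)=25, T(3)=87, T(4)=137, T(5)=311, T(6)=585, T(7)=1207, T(8)=2377, T(9)=4791, T(10)=9545; answer 9545
Step 3: S2 = 9545; c = 17; remainder = value at the root: 2*(17)^4 - 3*(17)^3 + 3*(17)^2 + 8*(17)^1 + 3 = (167042) + (-14739) + (867) + (136) + (3) = 153309; answer 153309

153309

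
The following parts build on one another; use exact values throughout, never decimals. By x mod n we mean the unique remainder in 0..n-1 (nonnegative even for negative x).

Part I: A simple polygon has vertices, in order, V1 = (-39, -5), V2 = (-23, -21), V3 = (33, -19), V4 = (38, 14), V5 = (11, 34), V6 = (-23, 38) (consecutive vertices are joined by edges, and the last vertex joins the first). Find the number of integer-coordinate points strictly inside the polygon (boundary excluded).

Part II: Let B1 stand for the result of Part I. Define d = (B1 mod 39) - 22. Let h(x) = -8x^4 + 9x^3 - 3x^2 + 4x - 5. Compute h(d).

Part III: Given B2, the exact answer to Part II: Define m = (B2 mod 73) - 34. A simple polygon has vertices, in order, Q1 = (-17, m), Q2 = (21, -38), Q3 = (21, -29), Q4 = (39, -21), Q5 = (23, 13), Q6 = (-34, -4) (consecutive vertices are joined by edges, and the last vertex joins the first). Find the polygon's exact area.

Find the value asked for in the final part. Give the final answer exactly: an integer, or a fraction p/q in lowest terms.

3567/2

Part I: cross terms: (-39*-21 - -23*-5)=704, (-23*-19 - 33*-21)=1130, (33*14 - 38*-19)=1184, (38*34 - 11*14)=1138, (11*38 - -23*34)=1200, (-23*-5 - -39*38)=1597; twice the area = |6953| = 6953; area = 6953/2; boundary points = 16 + 2 + 1 + 1 + 2 + 1 = 23; strictly interior points = area - boundary/2 + 1 = 3466; answer 3466
Part II: B1 = 3466; d = 12; -8*(12)^4 + 9*(12)^3 - 3*(12)^2 + 4*(12)^1 - 5 = (-165888) + (15552) + (-432) + (48) + (-5) = -150725; answer -150725
Part III: B2 = -150725; m = -14; cross terms: (-17*-38 - 21*-14)=940, (21*-29 - 21*-38)=189, (21*-21 - 39*-29)=690, (39*13 - 23*-21)=990, (23*-4 - -34*13)=350, (-34*-14 - -17*-4)=408; twice the area = |3567| = 3567; area = 3567/2; answer 3567/2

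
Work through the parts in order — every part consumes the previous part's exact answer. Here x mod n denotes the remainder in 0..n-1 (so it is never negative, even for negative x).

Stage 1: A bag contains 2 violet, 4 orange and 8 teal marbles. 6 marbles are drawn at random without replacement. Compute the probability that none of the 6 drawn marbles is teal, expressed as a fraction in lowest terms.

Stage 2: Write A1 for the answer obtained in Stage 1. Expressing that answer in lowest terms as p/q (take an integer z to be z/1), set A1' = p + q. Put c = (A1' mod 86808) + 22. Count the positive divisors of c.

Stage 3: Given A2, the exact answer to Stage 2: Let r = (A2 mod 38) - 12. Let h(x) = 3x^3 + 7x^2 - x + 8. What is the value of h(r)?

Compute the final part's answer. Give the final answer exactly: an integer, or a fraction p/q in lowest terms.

Stage 1: total draws C(14,6) = 3003; favorable C(6,6) = 1; P = 1/3003; answer 1/3003
Stage 2: A1 = 1/3003; threaded value p + q = 3004; c = 3026; 3026 = 2 * 17 * 89; number of divisors = (1+1) * (1+1) * (1+1) = 8; answer 8
Stage 3: A2 = 8; r = -4; 3*(-4)^3 + 7*(-4)^2 - 1*(-4)^1 + 8 = (-192) + (112) + (4) + (8) = -68; answer -68

-68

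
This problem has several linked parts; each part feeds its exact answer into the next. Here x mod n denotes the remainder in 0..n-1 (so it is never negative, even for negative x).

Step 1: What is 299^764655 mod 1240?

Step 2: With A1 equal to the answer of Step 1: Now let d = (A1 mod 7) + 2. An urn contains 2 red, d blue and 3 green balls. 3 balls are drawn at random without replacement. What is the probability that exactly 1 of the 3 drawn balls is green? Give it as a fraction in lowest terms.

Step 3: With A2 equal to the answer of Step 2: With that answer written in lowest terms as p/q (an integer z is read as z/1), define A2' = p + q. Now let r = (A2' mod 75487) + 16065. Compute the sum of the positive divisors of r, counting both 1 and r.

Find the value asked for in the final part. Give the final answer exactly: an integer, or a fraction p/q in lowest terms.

Step 1: squarings mod 1240: 299^1=299, 299^2=121, 299^4=1001, 299^8=81, 299^16=361, 299^32=121, 299^64=1001, 299^128=81, 299^256=361, 299^512=121, 299^1024=1001, 299^2048=81, 299^4096=361, 299^8192=121, 299^16384=1001, 299^32768=81, 299^65536=361, 299^131072=121, 299^262144=1001, 299^524288=81; 299^764655 = 299^1 * 299^2 * 299^4 * 299^8 * 299^32 * 299^64 * 299^128 * 299^512 * 299^2048 * 299^8192 * 299^32768 * 299^65536 * 299^131072 * 299^524288 = 1179 (mod 1240); answer 1179
Step 2: A1 = 1179; d = 5; total draws C(10,3) = 120; favorable C(3,1)*C(7,2) = 63; P = 21/40; answer 21/40
Step 3: A2 = 21/40; threaded value p + q = 61; r = 16126; 16126 = 2 * 11 * 733; sigma = (1 + 2) * (1 + 11) * (1 + 733) = 3 * 12 * 734 = 26424; answer 26424

26424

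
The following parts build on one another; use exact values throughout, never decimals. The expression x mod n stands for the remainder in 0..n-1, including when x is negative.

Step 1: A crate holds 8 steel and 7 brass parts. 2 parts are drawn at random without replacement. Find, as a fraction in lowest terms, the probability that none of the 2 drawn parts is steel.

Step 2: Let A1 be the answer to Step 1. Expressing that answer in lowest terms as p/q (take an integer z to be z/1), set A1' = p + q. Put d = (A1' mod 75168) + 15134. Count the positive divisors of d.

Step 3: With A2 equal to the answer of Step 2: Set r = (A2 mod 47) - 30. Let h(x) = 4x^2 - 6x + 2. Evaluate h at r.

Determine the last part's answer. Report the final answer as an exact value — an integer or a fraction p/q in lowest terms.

1406

Step 1: total draws C(15,2) = 105; favorable C(7,2) = 21; P = 1/5; answer 1/5
Step 2: A1 = 1/5; threaded value p + q = 6; d = 15140; 15140 = 2^2 * 5 * 757; number of divisors = (2+1) * (1+1) * (1+1) = 12; answer 12
Step 3: A2 = 12; r = -18; 4*(-18)^2 - 6*(-18)^1 + 2 = (1296) + (108) + (2) = 1406; answer 1406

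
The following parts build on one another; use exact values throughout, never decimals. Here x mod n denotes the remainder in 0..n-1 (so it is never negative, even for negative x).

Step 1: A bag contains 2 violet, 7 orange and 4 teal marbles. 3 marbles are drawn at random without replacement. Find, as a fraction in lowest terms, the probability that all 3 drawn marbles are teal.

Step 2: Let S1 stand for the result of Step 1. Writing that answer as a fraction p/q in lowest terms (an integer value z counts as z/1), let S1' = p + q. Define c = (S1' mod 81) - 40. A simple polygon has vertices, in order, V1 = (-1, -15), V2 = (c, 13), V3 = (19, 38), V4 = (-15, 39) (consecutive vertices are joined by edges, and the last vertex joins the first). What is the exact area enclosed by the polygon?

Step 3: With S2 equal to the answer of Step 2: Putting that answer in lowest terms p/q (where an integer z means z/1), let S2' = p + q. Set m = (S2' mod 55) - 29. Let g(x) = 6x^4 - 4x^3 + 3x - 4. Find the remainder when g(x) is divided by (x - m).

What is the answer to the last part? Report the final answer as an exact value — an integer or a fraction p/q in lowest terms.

2406171

Step 1: total draws C(13,3) = 286; favorable C(4,3) = 4; P = 2/143; answer 2/143
Step 2: S1 = 2/143; threaded value p + q = 145; c = 24; cross terms: (-1*13 - 24*-15)=347, (24*38 - 19*13)=665, (19*39 - -15*38)=1311, (-15*-15 - -1*39)=264; twice the area = |2587| = 2587; area = 2587/2; answer 2587/2
Step 3: S2 = 2587/2; threaded value p + q = 2589; m = -25; remainder = value at the root: 6*(-25)^4 - 4*(-25)^3 + 3*(-25)^1 - 4 = (2343750) + (62500) + (-75) + (-4) = 2406171; answer 2406171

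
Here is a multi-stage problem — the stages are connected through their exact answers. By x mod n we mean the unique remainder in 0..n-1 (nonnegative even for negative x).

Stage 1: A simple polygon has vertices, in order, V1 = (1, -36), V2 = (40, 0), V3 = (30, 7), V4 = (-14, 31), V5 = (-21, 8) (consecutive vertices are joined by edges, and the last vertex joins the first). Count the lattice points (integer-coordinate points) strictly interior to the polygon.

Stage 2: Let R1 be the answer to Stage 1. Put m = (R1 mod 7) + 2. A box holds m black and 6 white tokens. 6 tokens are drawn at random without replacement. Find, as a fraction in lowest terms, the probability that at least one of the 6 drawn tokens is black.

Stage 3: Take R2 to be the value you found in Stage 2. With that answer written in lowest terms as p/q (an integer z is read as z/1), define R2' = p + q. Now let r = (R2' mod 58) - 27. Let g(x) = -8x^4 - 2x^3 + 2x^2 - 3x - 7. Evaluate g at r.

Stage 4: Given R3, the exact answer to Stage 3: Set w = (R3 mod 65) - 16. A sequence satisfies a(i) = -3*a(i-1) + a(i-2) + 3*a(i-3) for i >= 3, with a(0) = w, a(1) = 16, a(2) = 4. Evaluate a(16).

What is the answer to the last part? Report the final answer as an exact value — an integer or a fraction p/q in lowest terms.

Stage 1: cross terms: (1*0 - 40*-36)=1440, (40*7 - 30*0)=280, (30*31 - -14*7)=1028, (-14*8 - -21*31)=539, (-21*-36 - 1*8)=748; twice the area = |4035| = 4035; area = 4035/2; boundary points = 3 + 1 + 4 + 1 + 22 = 31; strictly interior points = area - boundary/2 + 1 = 2003; answer 2003
Stage 2: R1 = 2003; m = 3; total draws C(9,6) = 84; complement C(6,6) = 1; favorable 84 - 1 = 83; P = 83/84; answer 83/84
Stage 3: R2 = 83/84; threaded value p + q = 167; r = 24; -8*(24)^4 - 2*(24)^3 + 2*(24)^2 - 3*(24)^1 - 7 = (-2654208) + (-27648) + (1152) + (-72) + (-7) = -2680783; answer -2680783
Stage 4: R3 = -2680783; w = -4; a(3) = -3*(4) + 1*(16) + 3*(-4) = -8; iterating: a(3)=-8, a(4)=76, a(5)=-224, a(6)=724, a(7)=-2168, a(8)=6556, a(9)=-19664, a(10)=59044, a(11)=-177128, a(12)=531436, a(13)=-1594304, a(14)=4782964, a(15)=-14348888, a(16)=43046716; answer 43046716

43046716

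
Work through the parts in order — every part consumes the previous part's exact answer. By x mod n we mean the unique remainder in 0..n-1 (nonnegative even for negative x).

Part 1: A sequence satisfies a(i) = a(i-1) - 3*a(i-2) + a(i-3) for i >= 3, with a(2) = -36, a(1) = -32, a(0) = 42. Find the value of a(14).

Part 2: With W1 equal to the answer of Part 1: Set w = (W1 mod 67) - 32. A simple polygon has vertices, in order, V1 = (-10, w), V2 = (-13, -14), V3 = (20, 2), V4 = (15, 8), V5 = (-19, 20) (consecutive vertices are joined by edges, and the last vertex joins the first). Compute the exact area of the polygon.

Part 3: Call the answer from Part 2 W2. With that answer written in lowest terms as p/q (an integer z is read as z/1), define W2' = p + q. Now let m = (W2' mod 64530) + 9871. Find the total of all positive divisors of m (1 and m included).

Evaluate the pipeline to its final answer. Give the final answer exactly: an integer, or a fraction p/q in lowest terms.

18270

Part 1: a(3) = 1*(-36) - 3*(-32) + 1*(42) = 102; iterating: a(3)=102, a(4)=178, a(5)=-164, a(6)=-596, a(7)=74, a(8)=1698, a(9)=880, a(10)=-4140, a(11)=-5082, a(12)=8218, a(13)=19324, a(14)=-10412; answer -10412
Part 2: W1 = -10412; w = 8; cross terms: (-10*-14 - -13*8)=244, (-13*2 - 20*-14)=254, (20*8 - 15*2)=130, (15*20 - -19*8)=452, (-19*8 - -10*20)=48; twice the area = |1128| = 1128; area = 564; answer 564
Part 3: W2 = 564; threaded value p + q = 565; m = 10436; 10436 = 2^2 * 2609; sigma = (1 + 2 + 4) * (1 + 2609) = 7 * 2610 = 18270; answer 18270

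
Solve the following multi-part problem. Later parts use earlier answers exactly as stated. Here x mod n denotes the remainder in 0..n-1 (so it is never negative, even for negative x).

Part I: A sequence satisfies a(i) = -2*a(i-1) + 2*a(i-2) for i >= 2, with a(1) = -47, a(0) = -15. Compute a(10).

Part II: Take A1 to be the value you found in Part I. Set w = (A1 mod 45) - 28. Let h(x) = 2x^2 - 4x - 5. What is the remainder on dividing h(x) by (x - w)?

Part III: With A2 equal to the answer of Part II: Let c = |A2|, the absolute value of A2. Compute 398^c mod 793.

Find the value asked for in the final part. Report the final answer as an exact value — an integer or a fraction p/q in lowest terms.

Part I: a(2) = -2*(-47) + 2*(-15) = 64; iterating: a(2)=64, a(3)=-222, a(4)=572, a(5)=-1588, a(6)=4320, a(7)=-11816, a(8)=32272, a(9)=-88176, a(10)=240896; answer 240896
Part II: A1 = 240896; w = -17; remainder = value at the root: 2*(-17)^2 - 4*(-17)^1 - 5 = (578) + (68) + (-5) = 641; answer 641
Part III: A2 = 641; c = 641; squarings mod 793: 398^1=398, 398^2=597, 398^4=352, 398^8=196, 398^16=352, 398^32=196, 398^64=352, 398^128=196, 398^256=352, 398^512=196; 398^641 = 398^1 * 398^128 * 398^512 = 528 (mod 793); answer 528

528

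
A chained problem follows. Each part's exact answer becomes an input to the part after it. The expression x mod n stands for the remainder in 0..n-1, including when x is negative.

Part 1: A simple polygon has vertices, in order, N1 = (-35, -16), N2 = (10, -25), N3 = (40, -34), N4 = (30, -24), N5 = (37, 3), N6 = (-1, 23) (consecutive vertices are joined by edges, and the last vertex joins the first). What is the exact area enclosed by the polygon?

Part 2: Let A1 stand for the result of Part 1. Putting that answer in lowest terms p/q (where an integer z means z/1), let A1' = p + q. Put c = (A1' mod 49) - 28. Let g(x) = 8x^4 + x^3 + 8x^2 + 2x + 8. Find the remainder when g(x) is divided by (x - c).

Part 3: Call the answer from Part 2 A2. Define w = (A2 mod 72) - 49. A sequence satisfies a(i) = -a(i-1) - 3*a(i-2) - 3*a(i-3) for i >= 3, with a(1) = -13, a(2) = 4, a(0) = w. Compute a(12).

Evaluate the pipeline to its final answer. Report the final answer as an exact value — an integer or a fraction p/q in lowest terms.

-911

Part 1: cross terms: (-35*-25 - 10*-16)=1035, (10*-34 - 40*-25)=660, (40*-24 - 30*-34)=60, (30*3 - 37*-24)=978, (37*23 - -1*3)=854, (-1*-16 - -35*23)=821; twice the area = |4408| = 4408; area = 2204; answer 2204
Part 2: A1 = 2204; threaded value p + q = 2205; c = -28; remainder = value at the root: 8*(-28)^4 + 1*(-28)^3 + 8*(-28)^2 + 2*(-28)^1 + 8 = (4917248) + (-21952) + (6272) + (-56) + (8) = 4901520; answer 4901520
Part 3: A2 = 4901520; w = -1; a(3) = -1*(4) - 3*(-13) - 3*(-1) = 38; iterating: a(3)=38, a(4)=-11, a(5)=-115, a(6)=34, a(7)=344, a(8)=-101, a(9)=-1033, a(10)=304, a(11)=3098, a(12)=-911; answer -911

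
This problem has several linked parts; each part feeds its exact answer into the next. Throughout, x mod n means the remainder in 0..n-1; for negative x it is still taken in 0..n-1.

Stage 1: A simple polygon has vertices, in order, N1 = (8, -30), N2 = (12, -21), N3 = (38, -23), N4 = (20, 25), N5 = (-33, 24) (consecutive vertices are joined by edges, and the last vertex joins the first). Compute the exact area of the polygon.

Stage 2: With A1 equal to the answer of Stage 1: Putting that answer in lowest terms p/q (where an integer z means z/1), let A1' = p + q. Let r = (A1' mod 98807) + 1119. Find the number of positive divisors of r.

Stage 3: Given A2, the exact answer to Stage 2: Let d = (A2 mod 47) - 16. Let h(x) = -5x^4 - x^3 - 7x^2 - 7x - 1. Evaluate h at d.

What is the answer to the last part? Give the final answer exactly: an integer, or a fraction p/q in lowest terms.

Stage 1: cross terms: (8*-21 - 12*-30)=192, (12*-23 - 38*-21)=522, (38*25 - 20*-23)=1410, (20*24 - -33*25)=1305, (-33*-30 - 8*24)=798; twice the area = |4227| = 4227; area = 4227/2; answer 4227/2
Stage 2: A1 = 4227/2; threaded value p + q = 4229; r = 5348; 5348 = 2^2 * 7 * 191; number of divisors = (2+1) * (1+1) * (1+1) = 12; answer 12
Stage 3: A2 = 12; d = -4; -5*(-4)^4 - 1*(-4)^3 - 7*(-4)^2 - 7*(-4)^1 - 1 = (-1280) + (64) + (-112) + (28) + (-1) = -1301; answer -1301

-1301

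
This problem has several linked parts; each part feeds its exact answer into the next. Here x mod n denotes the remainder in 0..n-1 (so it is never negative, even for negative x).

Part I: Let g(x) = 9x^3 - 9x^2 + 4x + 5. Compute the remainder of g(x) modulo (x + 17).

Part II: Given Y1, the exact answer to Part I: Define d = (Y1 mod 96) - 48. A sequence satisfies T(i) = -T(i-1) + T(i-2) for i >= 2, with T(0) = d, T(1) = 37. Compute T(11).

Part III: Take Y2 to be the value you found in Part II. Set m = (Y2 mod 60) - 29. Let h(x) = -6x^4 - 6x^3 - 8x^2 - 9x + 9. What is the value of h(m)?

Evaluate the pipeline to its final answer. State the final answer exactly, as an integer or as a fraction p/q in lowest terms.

-1114650

Part I: remainder = value at the root: 9*(-17)^3 - 9*(-17)^2 + 4*(-17)^1 + 5 = (-44217) + (-2601) + (-68) + (5) = -46881; answer -46881
Part II: Y1 = -46881; d = 15; T(2) = -1*(37) + 1*(15) = -22; iterating: T(2)=-22, T(3)=59, T(4)=-81, T(5)=140, T(6)=-221, T(7)=361, T(8)=-582, T(9)=943, T(10)=-1525, T(11)=2468; answer 2468
Part III: Y2 = 2468; m = -21; -6*(-21)^4 - 6*(-21)^3 - 8*(-21)^2 - 9*(-21)^1 + 9 = (-1166886) + (55566) + (-3528) + (189) + (9) = -1114650; answer -1114650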